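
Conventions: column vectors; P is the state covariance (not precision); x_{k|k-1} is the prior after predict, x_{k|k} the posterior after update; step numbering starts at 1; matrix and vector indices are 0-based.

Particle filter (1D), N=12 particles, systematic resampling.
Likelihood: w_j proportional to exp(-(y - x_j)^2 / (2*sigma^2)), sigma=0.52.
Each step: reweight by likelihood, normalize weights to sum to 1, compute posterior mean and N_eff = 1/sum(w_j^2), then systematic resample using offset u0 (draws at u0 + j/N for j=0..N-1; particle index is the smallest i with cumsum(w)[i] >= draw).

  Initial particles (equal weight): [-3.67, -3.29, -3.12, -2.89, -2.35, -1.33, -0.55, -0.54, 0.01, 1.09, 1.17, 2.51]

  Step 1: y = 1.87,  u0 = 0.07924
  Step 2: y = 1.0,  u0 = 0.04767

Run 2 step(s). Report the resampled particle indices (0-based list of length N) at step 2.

step 1: w=[0.0000, 0.0000, 0.0000, 0.0000, 0.0000, 0.0000, 0.0000, 0.0000, 0.0014, 0.2707, 0.3369, 0.3909]  mean=1.6705  Neff=2.9443  idx=[9, 9, 9, 10, 10, 10, 10, 11, 11, 11, 11, 11]
step 2: w=[0.1444, 0.1444, 0.1444, 0.1390, 0.1390, 0.1390, 0.1390, 0.0022, 0.0022, 0.0022, 0.0022, 0.0022]  mean=1.1498  Neff=7.1501  idx=[0, 0, 1, 2, 2, 3, 3, 4, 5, 5, 6, 6]

resampled_idx = [0, 0, 1, 2, 2, 3, 3, 4, 5, 5, 6, 6]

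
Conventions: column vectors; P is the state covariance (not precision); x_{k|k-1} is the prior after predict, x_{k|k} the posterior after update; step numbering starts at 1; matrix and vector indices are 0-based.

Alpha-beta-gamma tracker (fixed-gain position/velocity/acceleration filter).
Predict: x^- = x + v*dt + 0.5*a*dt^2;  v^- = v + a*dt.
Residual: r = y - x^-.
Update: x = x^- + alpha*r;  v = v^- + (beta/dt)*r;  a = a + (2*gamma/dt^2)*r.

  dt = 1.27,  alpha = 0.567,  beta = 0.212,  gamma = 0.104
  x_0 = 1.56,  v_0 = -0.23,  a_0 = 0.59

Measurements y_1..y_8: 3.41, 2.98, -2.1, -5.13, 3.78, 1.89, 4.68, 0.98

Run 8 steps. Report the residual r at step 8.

resid = -1.5993

step 1: x_pred=1.7437  r=1.6663  x^+=2.6885  v^+=0.7975  a^+=0.8049
step 2: x_pred=4.3504  r=-1.3704  x^+=3.5734  v^+=1.5909  a^+=0.6282
step 3: x_pred=6.1004  r=-8.2004  x^+=1.4508  v^+=1.0198  a^+=-0.4294
step 4: x_pred=2.3996  r=-7.5296  x^+=-1.8697  v^+=-0.7824  a^+=-1.4004
step 5: x_pred=-3.9927  r=7.7727  x^+=0.4144  v^+=-1.2634  a^+=-0.3980
step 6: x_pred=-1.5111  r=3.4011  x^+=0.4173  v^+=-1.2012  a^+=0.0406
step 7: x_pred=-1.0754  r=5.7554  x^+=2.1879  v^+=-0.1889  a^+=0.7828
step 8: x_pred=2.5793  r=-1.5993  x^+=1.6725  v^+=0.5383  a^+=0.5766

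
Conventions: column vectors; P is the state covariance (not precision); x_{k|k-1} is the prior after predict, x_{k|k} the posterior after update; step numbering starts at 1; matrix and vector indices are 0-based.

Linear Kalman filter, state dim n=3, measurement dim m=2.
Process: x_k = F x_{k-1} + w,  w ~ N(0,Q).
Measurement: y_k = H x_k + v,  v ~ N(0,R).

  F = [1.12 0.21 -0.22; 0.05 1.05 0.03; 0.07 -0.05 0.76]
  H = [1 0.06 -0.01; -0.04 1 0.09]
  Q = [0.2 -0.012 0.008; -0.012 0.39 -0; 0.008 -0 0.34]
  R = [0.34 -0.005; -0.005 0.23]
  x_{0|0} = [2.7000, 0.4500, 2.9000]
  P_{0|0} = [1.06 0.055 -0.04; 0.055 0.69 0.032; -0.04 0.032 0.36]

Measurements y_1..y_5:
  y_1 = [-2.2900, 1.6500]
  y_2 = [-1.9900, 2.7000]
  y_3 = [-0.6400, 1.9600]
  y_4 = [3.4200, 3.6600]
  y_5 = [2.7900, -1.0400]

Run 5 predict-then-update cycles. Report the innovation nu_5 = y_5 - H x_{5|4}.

innov = [0.1632, -4.5469]

step 1: x^-=[2.4805, 0.6945, 2.3705]  P^-=[1.6201 0.2543 -0.0066; 0.2543 1.1614 0.0035; -0.0066 0.0035 0.5478]  S=[1.9950 0.2525; 0.2525 1.3787]  K=[0.8215 -0.0134; 0.0580 0.8246; -0.0111 0.0405]  nu=[-4.7885, 0.8414]  x^+=[-1.4644, 1.1104, 2.4575]  P^+=[0.2792 0.0036 0.0039; 0.0036 0.1931 -0.0396; 0.0039 -0.0396 0.5455]
step 2: x^-=[-1.9476, 1.1664, 1.7097]  P^-=[0.5886 0.0559 -0.0670; 0.0559 0.6019 -0.0278; -0.0670 -0.0278 0.6603]  S=[0.9389 0.0568; 0.0568 0.8292]  K=[0.6319 -0.0116; 0.0549 0.7164; -0.0830 0.0470]  nu=[-0.0953, 1.3018]  x^+=[-2.0228, 2.0938, 1.7789]  P^+=[0.2144 0.0045 -0.0190; 0.0045 0.1690 -0.0483; -0.0190 -0.0483 0.6525]
step 3: x^-=[-2.2172, 2.1507, 1.1056]  P^-=[0.5240 0.0487 -0.1104; 0.0487 0.5748 -0.0321; -0.1104 -0.0321 0.7199]  S=[0.8742 0.0466; 0.0466 0.8026]  K=[0.6047 -0.0130; 0.0578 0.7068; -0.1396 0.0543]  nu=[1.4592, -0.3789]  x^+=[-1.3300, 1.9673, 0.8813]  P^+=[0.2049 0.0056 -0.0376; 0.0056 0.1671 -0.0514; -0.0376 -0.0514 0.7012]
step 4: x^-=[-1.2703, 2.0256, 0.4783]  P^-=[0.5243 0.0490 -0.1354; 0.0490 0.5726 -0.0341; -0.1354 -0.0341 0.7463]  S=[0.8751 0.0445; 0.0445 0.8004]  K=[0.6048 -0.0138; 0.0598 0.7058; -0.1685 0.0574]  nu=[4.5736, 1.5406]  x^+=[1.4743, 3.3862, -0.2040]  P^+=[0.2048 0.0062 -0.0472; 0.0062 0.1670 -0.0526; -0.0472 -0.0526 0.7197]
step 5: x^-=[2.4072, 3.6231, -0.2211]  P^-=[0.5302 0.0497 -0.1467; 0.0497 0.5725 -0.0350; -0.1467 -0.0350 0.7560]  S=[0.8813 0.0439; 0.0439 0.8002]  K=[0.6074 -0.0142; 0.0606 0.7057; -0.1804 0.0585]  nu=[0.1632, -4.5469]  x^+=[2.5711, 0.4245, -0.5167]  P^+=[0.2057 0.0065 -0.0512; 0.0065 0.1670 -0.0530; -0.0512 -0.0530 0.7256]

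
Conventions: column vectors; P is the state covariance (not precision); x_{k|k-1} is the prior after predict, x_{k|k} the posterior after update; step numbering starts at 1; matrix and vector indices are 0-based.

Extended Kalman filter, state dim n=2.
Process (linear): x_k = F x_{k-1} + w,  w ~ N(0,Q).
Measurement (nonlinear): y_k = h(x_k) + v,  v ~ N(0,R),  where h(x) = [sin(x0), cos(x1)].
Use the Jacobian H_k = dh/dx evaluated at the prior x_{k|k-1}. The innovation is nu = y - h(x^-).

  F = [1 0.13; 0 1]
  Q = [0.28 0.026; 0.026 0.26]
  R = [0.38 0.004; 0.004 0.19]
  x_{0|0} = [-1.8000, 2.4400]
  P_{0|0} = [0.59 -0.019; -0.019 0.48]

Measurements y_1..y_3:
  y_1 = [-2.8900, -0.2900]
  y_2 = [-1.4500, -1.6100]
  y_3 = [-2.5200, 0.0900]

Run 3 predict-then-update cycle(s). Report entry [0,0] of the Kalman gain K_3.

step 1: x^-=[-1.4828, 2.4400]  P^-=[0.8732 0.0694; 0.0694 0.7400]  H_jac=[0.0879 0.0000; 0.0000 -0.6454]  S=[0.3867 0.0001; 0.0001 0.4983]  K=[0.1984 -0.0899; 0.0159 -0.9586]  nu=[-1.8939, 0.4738]  x^+=[-1.9012, 1.9557]  P^+=[0.8539 0.0252; 0.0252 0.2821]
step 2: x^-=[-1.6470, 1.9557]  P^-=[1.1452 0.0879; 0.0879 0.5421]  H_jac=[-0.0761 0.0000; 0.0000 -0.9269]  S=[0.3866 0.0102; 0.0102 0.6557]  K=[-0.2222 -0.1208; 0.0029 -0.7663]  nu=[-0.4529, -1.2346]  x^+=[-1.3972, 2.9004]  P^+=[1.1160 0.0257; 0.0257 0.1571]
step 3: x^-=[-1.0201, 2.9004]  P^-=[1.4054 0.0721; 0.0721 0.4171]  H_jac=[0.5233 0.0000; 0.0000 -0.2389]  S=[0.7648 -0.0050; -0.0050 0.2138]  K=[0.9612 -0.0580; 0.0463 -0.4649]  nu=[-1.6678, 1.0611]  x^+=[-2.6848, 2.3299]  P^+=[0.6976 0.0301; 0.0301 0.3690]

K[0,0] = 0.9612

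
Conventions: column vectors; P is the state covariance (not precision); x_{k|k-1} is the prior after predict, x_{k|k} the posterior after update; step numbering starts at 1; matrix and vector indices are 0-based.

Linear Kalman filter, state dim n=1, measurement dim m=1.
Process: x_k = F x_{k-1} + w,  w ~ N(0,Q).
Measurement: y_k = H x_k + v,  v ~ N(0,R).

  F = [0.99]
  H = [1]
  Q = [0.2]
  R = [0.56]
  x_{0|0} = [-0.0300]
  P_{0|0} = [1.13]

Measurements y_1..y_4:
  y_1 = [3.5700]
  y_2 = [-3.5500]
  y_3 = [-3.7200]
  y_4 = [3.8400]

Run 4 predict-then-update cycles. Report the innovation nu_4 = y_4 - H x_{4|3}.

step 1: x^-=[-0.0297]  P^-=[1.3075]  S=[1.8675]  K=[0.7001]  nu=[3.5997]  x^+=[2.4906]  P^+=[0.3921]
step 2: x^-=[2.4657]  P^-=[0.5843]  S=[1.1443]  K=[0.5106]  nu=[-6.0157]  x^+=[-0.6060]  P^+=[0.2859]
step 3: x^-=[-0.5999]  P^-=[0.4802]  S=[1.0402]  K=[0.4617]  nu=[-3.1201]  x^+=[-2.0404]  P^+=[0.2585]
step 4: x^-=[-2.0200]  P^-=[0.4534]  S=[1.0134]  K=[0.4474]  nu=[5.8600]  x^+=[0.6018]  P^+=[0.2505]

innov = [5.8600]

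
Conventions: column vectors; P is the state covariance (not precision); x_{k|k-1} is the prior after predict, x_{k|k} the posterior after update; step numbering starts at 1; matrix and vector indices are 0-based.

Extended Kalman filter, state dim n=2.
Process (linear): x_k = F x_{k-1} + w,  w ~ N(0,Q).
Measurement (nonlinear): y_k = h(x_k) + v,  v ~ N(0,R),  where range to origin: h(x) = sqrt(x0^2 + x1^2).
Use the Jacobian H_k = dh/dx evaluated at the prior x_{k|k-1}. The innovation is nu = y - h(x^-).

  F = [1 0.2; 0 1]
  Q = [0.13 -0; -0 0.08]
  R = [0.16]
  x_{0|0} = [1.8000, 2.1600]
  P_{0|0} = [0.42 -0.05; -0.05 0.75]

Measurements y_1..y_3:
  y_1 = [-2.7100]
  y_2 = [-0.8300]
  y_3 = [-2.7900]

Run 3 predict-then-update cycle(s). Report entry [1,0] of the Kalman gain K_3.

K[1,0] = 0.3507

step 1: x^-=[2.2320, 2.1600]  P^-=[0.5600 0.1000; 0.1000 0.8300]  H_jac=[0.7186 0.6954]  S=[0.9505]  K=[0.4965; 0.6828]  nu=[-5.8160]  x^+=[-0.6558, -1.8115]  P^+=[0.3257 -0.2223; -0.2223 0.3868]
step 2: x^-=[-1.0181, -1.8115]  P^-=[0.3822 -0.1449; -0.1449 0.4668]  H_jac=[-0.4900 -0.8717]  S=[0.4827]  K=[-0.1262; -0.6959]  nu=[-2.9080]  x^+=[-0.6510, 0.2123]  P^+=[0.3745 -0.1873; -0.1873 0.2330]
step 3: x^-=[-0.6085, 0.2123]  P^-=[0.4389 -0.1407; -0.1407 0.3130]  H_jac=[-0.9442 0.3294]  S=[0.6728]  K=[-0.6849; 0.3507]  nu=[-3.4345]  x^+=[1.7437, -0.9923]  P^+=[0.1233 0.0209; 0.0209 0.2303]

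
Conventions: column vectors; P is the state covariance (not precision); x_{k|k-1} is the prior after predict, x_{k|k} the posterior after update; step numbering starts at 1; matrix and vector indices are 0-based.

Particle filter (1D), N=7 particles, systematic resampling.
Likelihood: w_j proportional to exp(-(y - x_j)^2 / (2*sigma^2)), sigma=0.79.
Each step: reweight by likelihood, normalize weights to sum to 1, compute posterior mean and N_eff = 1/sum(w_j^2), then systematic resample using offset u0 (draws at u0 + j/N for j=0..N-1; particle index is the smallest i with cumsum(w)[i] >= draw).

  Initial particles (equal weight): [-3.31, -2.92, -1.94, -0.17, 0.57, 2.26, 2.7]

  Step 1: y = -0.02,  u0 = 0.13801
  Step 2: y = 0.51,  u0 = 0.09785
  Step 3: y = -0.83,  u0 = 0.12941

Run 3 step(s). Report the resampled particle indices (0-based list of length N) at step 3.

resampled_idx = [0, 1, 2, 2, 3, 4, 6]

step 1: w=[0.0001, 0.0007, 0.0288, 0.5425, 0.4179, 0.0086, 0.0015]  mean=0.1112  Neff=2.1284  idx=[3, 3, 3, 3, 4, 4, 5]
step 2: w=[0.1426, 0.1426, 0.1426, 0.1426, 0.2059, 0.2059, 0.0178]  mean=0.1779  Neff=6.0073  idx=[0, 1, 2, 3, 4, 5, 5]
step 3: w=[0.2047, 0.2047, 0.2047, 0.2047, 0.0604, 0.0604, 0.0604]  mean=-0.0360  Neff=5.5996  idx=[0, 1, 2, 2, 3, 4, 6]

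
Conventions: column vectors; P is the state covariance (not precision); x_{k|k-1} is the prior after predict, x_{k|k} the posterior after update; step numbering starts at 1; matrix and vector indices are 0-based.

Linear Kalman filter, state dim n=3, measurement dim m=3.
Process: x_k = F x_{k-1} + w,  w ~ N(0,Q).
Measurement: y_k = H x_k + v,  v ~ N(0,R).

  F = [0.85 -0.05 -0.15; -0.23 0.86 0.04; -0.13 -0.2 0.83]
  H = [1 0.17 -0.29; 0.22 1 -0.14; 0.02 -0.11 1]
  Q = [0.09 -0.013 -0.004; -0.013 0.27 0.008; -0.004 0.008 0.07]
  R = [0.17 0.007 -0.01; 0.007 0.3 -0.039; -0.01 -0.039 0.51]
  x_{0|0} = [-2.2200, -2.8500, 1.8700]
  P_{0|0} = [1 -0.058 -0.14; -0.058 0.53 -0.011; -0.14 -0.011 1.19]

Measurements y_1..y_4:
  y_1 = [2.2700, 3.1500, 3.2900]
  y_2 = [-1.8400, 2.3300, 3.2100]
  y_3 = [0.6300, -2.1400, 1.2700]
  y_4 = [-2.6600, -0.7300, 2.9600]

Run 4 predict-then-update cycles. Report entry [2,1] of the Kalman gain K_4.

K[2,1] = -0.0046

step 1: x^-=[-2.0250, -1.8656, 2.4107]  P^-=[0.8811 -0.2896 -0.3492; -0.2896 0.7416 0.0098; -0.3492 0.0098 0.9587]  S=[1.2562 0.1335 -0.5987; 0.1335 0.9943 -0.3157; -0.5987 -0.3157 1.4632]  K=[0.8019 -0.1242 0.0964; -0.1990 0.7132 0.0194; -0.2340 0.0052 0.5551]  nu=[5.3113, 5.7986, 0.7146]  x^+=[1.5829, 1.2269, 1.5943]  P^+=[0.1559 -0.0647 0.0358; -0.0647 0.2275 0.0104; 0.0358 0.0104 0.2857]
step 2: x^-=[1.0450, 0.7548, 0.8721]  P^-=[0.2061 -0.1019 -0.0181; -0.1019 0.4726 -0.0124; -0.0181 -0.0124 0.2640]  S=[0.3891 0.0453 -0.1009; 0.0453 0.7475 -0.1431; -0.1009 -0.1431 0.7822]  K=[0.5219 -0.0950 0.0464; -0.1143 0.6139 0.0127; -0.1664 -0.0006 0.3172]  nu=[-2.7604, 1.4674, 2.4000]  x^+=[-0.4237, 2.0017, 2.0919]  P^+=[0.0999 -0.0465 0.0150; -0.0465 0.1939 0.0059; 0.0150 0.0059 0.1638]
step 3: x^-=[-0.7740, 1.9026, 1.3910]  P^-=[0.1665 -0.0761 -0.0151; -0.0761 0.4375 -0.0126; -0.0151 -0.0126 0.1847]  S=[0.3488 0.0536 -0.0778; 0.0536 0.7202 -0.1280; -0.0778 -0.1280 0.7025]  K=[0.4726 -0.0812 0.0328; -0.0835 0.5948 0.0105; -0.1472 -0.0031 0.2475]  nu=[1.4839, -3.6776, 0.1037]  x^+=[0.2296, -0.4077, 1.2097]  P^+=[0.0889 -0.0407 0.0089; -0.0407 0.1870 0.0044; 0.0089 0.0044 0.1281]
step 4: x^-=[0.0341, -0.3550, 1.0558]  P^-=[0.1589 -0.0694 -0.0149; -0.0694 0.4294 -0.0132; -0.0149 -0.0132 0.1618]  S=[0.3412 0.0568 -0.0718; 0.0568 0.7144 -0.1246; -0.0718 -0.1246 0.6797]  K=[0.4625 -0.0770 0.0288; -0.0742 0.5899 0.0092; -0.1397 -0.0046 0.2241]  nu=[-2.3275, -0.2347, 1.8645]  x^+=[-0.9707, -0.3035, 1.7998]  P^+=[0.0865 -0.0390 0.0070; -0.0390 0.1852 0.0036; 0.0070 0.0036 0.1161]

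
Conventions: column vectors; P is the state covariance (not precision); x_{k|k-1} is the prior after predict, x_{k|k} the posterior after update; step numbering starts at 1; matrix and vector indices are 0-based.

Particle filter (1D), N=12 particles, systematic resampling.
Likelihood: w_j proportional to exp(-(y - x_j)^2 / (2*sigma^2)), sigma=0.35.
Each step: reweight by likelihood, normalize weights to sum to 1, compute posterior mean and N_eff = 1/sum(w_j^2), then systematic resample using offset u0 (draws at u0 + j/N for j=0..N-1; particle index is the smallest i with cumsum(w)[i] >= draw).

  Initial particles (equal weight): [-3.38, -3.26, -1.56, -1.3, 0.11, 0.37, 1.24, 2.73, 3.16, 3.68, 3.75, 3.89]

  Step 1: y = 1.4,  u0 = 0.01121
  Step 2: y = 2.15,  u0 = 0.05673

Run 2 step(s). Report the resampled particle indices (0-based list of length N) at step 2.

resampled_idx = [1, 2, 3, 4, 5, 6, 7, 8, 8, 9, 10, 11]

step 1: w=[0.0000, 0.0000, 0.0000, 0.0000, 0.0012, 0.0144, 0.9836, 0.0008, 0.0000, 0.0000, 0.0000, 0.0000]  mean=1.2273  Neff=1.0334  idx=[5, 6, 6, 6, 6, 6, 6, 6, 6, 6, 6, 6]
step 2: w=[0.0000, 0.0909, 0.0909, 0.0909, 0.0909, 0.0909, 0.0909, 0.0909, 0.0909, 0.0909, 0.0909, 0.0909]  mean=1.2400  Neff=11.0001  idx=[1, 2, 3, 4, 5, 6, 7, 8, 8, 9, 10, 11]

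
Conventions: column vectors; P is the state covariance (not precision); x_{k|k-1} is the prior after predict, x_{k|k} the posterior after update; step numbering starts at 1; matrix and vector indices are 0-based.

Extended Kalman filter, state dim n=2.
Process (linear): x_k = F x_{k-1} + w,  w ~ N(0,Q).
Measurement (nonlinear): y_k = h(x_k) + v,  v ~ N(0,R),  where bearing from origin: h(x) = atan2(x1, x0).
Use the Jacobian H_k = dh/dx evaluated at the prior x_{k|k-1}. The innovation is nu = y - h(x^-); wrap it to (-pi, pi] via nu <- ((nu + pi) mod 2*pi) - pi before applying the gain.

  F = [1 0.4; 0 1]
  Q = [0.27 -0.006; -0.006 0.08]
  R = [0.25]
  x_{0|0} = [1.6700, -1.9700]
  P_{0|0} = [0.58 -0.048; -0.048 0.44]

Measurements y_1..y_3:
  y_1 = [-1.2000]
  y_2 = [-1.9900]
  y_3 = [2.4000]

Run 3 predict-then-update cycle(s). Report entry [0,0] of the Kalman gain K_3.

K[0,0] = 0.7429

step 1: x^-=[0.8820, -1.9700]  P^-=[0.8820 0.1220; 0.1220 0.5200]  H_jac=[0.4229 0.1893]  S=[0.4459]  K=[0.8883; 0.3365]  nu=[-0.0502]  x^+=[0.8374, -1.9869]  P^+=[0.5302 -0.0113; -0.0113 0.4695]
step 2: x^-=[0.0427, -1.9869]  P^-=[0.8663 0.1705; 0.1705 0.5495]  H_jac=[0.5031 0.0108]  S=[0.4712]  K=[0.9289; 0.1947]  nu=[-0.4407]  x^+=[-0.3667, -2.0727]  P^+=[0.4598 0.0853; 0.0853 0.5317]
step 3: x^-=[-1.1957, -2.0727]  P^-=[0.8831 0.2920; 0.2920 0.6117]  H_jac=[0.3620 -0.2088]  S=[0.3482]  K=[0.7429; -0.0633]  nu=[-1.7891]  x^+=[-2.5248, -1.9595]  P^+=[0.6909 0.3084; 0.3084 0.6103]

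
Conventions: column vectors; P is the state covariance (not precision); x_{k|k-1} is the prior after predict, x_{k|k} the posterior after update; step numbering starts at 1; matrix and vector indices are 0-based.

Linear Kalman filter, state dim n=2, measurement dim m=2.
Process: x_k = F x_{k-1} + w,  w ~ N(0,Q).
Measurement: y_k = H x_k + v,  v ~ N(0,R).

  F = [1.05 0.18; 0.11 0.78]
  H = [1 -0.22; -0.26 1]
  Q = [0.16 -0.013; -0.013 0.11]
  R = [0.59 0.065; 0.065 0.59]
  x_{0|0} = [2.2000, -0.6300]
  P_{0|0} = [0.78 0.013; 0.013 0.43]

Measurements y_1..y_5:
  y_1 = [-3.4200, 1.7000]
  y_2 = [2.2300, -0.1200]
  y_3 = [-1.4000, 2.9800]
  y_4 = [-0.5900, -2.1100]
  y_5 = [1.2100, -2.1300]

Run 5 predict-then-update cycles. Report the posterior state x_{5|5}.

x_post = [0.3857, -0.5770]

step 1: x^-=[2.1966, -0.2494]  P^-=[1.0388 0.1484; 0.1484 0.3833]  S=[1.5821 -0.1326; -0.1326 0.9664]  K=[0.6327 -0.0392; 0.0712 0.3665]  nu=[-5.6715, 2.5205]  x^+=[-1.4904, 0.2706]  P^+=[0.3974 0.1213; 0.1213 0.2524]
step 2: x^-=[-1.5163, 0.0471]  P^-=[0.6522 0.1701; 0.1701 0.2892]  S=[1.1814 0.0117; 0.0117 0.8348]  K=[0.5205 -0.0066; 0.0873 0.2922]  nu=[3.7566, -0.5613]  x^+=[0.4427, 0.2109]  P^+=[0.3322 0.1163; 0.1163 0.2083]
step 3: x^-=[0.5028, 0.2132]  P^-=[0.5770 0.1522; 0.1522 0.2607]  S=[1.1127 0.0185; 0.0185 0.8106]  K=[0.4886 -0.0085; 0.0807 0.2710]  nu=[-1.8559, 2.8975]  x^+=[-0.4287, 0.8486]  P^+=[0.3114 0.1077; 0.1077 0.1931]
step 4: x^-=[-0.2973, 0.6147]  P^-=[0.5503 0.1404; 0.1404 0.2498]  S=[1.0906 0.0154; 0.0154 0.8039]  K=[0.4765 -0.0124; 0.0747 0.2638]  nu=[-0.1574, -2.8021]  x^+=[-0.3375, -0.1362]  P^+=[0.3028 0.1024; 0.1024 0.1871]
step 5: x^-=[-0.3789, -0.1434]  P^-=[0.5386 0.1341; 0.1341 0.2451]  S=[1.0815 0.0128; 0.0128 0.8017]  K=[0.4709 -0.0149; 0.0711 0.2610]  nu=[1.5573, -2.0851]  x^+=[0.3857, -0.5770]  P^+=[0.2988 0.0995; 0.0995 0.1845]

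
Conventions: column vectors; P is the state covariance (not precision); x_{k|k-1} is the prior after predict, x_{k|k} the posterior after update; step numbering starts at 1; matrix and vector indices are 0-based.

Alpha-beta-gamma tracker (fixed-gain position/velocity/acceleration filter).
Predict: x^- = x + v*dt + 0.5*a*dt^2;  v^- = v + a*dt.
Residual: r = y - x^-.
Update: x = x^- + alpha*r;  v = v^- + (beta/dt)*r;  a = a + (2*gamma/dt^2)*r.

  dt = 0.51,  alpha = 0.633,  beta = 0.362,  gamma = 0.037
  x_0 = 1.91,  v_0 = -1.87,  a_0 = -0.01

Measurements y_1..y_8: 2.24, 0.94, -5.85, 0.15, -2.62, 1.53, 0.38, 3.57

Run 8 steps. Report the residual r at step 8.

step 1: x_pred=0.9550  r=1.2850  x^+=1.7684  v^+=-0.9630  a^+=0.3556
step 2: x_pred=1.3235  r=-0.3835  x^+=1.0808  v^+=-1.0539  a^+=0.2465
step 3: x_pred=0.5753  r=-6.4253  x^+=-3.4919  v^+=-5.4889  a^+=-1.5816
step 4: x_pred=-6.4969  r=6.6469  x^+=-2.2894  v^+=-1.5775  a^+=0.3095
step 5: x_pred=-3.0537  r=0.4337  x^+=-2.7792  v^+=-1.1118  a^+=0.4329
step 6: x_pred=-3.2899  r=4.8199  x^+=-0.2389  v^+=2.5302  a^+=1.8042
step 7: x_pred=1.2861  r=-0.9061  x^+=0.7125  v^+=2.8071  a^+=1.5464
step 8: x_pred=2.3453  r=1.2247  x^+=3.1205  v^+=4.4651  a^+=1.8948

resid = 1.2247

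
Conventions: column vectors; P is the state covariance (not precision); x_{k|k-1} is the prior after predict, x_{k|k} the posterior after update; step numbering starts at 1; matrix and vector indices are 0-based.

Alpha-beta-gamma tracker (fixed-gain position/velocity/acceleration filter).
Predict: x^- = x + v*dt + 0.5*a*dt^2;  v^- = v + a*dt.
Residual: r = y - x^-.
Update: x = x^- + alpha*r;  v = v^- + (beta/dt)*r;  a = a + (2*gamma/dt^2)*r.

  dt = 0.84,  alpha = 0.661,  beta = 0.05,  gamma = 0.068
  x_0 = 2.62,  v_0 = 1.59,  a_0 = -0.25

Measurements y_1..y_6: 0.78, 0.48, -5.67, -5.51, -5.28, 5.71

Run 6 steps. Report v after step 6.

v_post = -5.7289

step 1: x_pred=3.8674  r=-3.0874  x^+=1.8266  v^+=1.1962  a^+=-0.8451
step 2: x_pred=2.5333  r=-2.0533  x^+=1.1761  v^+=0.3641  a^+=-1.2408
step 3: x_pred=1.0442  r=-6.7142  x^+=-3.3939  v^+=-1.0778  a^+=-2.5350
step 4: x_pred=-5.1936  r=-0.3164  x^+=-5.4027  v^+=-3.2260  a^+=-2.5959
step 5: x_pred=-9.0284  r=3.7484  x^+=-6.5507  v^+=-5.1835  a^+=-1.8735
step 6: x_pred=-11.5658  r=17.2758  x^+=-0.1465  v^+=-5.7289  a^+=1.4563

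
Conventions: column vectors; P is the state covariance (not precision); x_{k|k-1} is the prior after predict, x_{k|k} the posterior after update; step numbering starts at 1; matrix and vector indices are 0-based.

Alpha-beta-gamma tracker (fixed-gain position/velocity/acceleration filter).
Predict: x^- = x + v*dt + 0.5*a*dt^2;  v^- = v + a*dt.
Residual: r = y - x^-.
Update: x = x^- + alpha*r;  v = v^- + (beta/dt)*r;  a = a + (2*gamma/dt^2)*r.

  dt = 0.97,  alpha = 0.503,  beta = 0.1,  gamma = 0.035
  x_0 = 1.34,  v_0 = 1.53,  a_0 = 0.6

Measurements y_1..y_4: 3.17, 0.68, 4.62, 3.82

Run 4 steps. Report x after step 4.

x_post = 5.5840

step 1: x_pred=3.1064  r=0.0636  x^+=3.1384  v^+=2.1186  a^+=0.6047
step 2: x_pred=5.4779  r=-4.7979  x^+=3.0645  v^+=2.2105  a^+=0.2478
step 3: x_pred=5.3253  r=-0.7053  x^+=4.9705  v^+=2.3782  a^+=0.1953
step 4: x_pred=7.3693  r=-3.5493  x^+=5.5840  v^+=2.2017  a^+=-0.0687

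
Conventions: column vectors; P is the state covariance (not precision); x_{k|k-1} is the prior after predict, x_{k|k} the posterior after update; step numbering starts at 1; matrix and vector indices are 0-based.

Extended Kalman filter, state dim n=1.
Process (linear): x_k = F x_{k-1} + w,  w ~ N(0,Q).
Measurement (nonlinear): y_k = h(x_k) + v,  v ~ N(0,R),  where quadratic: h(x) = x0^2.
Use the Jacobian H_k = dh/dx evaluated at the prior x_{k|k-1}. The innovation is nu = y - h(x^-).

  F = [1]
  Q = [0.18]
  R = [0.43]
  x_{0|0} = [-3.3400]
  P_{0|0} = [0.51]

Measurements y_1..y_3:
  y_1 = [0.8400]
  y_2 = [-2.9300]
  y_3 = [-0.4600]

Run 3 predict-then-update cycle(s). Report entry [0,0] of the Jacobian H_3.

H_jac[0,0] = -0.7073

step 1: x^-=[-3.3400]  P^-=[0.6900]  H_jac=[-6.6800]  S=[31.2195]  K=[-0.1476]  nu=[-10.3156]  x^+=[-1.8170]  P^+=[0.0095]
step 2: x^-=[-1.8170]  P^-=[0.1895]  H_jac=[-3.6340]  S=[2.9326]  K=[-0.2348]  nu=[-6.2316]  x^+=[-0.3537]  P^+=[0.0278]
step 3: x^-=[-0.3537]  P^-=[0.2078]  H_jac=[-0.7073]  S=[0.5340]  K=[-0.2753]  nu=[-0.5851]  x^+=[-0.1926]  P^+=[0.1673]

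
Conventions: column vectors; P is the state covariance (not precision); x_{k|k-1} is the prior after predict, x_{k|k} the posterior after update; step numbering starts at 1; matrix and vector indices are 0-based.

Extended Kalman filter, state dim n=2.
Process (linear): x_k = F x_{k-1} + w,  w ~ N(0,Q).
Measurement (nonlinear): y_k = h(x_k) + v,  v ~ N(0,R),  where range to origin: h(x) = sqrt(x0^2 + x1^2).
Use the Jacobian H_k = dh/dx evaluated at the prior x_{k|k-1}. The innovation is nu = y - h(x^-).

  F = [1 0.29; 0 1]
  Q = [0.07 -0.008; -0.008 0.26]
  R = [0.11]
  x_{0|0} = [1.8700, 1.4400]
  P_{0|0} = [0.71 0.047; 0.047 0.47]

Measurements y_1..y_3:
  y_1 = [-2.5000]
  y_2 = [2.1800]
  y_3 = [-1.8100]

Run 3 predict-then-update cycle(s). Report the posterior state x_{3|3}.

step 1: x^-=[2.2876, 1.4400]  P^-=[0.8468 0.1753; 0.1753 0.7300]  H_jac=[0.8463 0.5327]  S=[1.0817]  K=[0.7488; 0.4967]  nu=[-5.2031]  x^+=[-1.6086, -1.1442]  P^+=[0.2402 -0.2270; -0.2270 0.4632]
step 2: x^-=[-1.9404, -1.1442]  P^-=[0.2175 -0.1007; -0.1007 0.7232]  H_jac=[-0.8614 -0.5079]  S=[0.3699]  K=[-0.3683; -0.7586]  nu=[-0.0726]  x^+=[-1.9137, -1.0891]  P^+=[0.1673 -0.2040; -0.2040 0.5103]
step 3: x^-=[-2.2295, -1.0891]  P^-=[0.1619 -0.0640; -0.0640 0.7703]  H_jac=[-0.8985 -0.4389]  S=[0.3386]  K=[-0.3467; -0.8286]  nu=[-4.2913]  x^+=[-0.7419, 2.4665]  P^+=[0.1212 -0.1613; -0.1613 0.5379]

x_post = [-0.7419, 2.4665]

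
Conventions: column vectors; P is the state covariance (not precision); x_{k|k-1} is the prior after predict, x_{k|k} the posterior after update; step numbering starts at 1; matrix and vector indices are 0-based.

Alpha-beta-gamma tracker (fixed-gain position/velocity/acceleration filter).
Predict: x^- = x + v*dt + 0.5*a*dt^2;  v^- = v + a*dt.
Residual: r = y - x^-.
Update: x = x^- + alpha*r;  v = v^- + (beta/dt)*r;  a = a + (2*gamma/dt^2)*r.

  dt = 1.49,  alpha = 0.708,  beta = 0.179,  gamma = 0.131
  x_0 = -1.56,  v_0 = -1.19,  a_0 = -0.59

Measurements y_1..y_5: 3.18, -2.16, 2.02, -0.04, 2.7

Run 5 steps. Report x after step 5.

x_post = 2.3910

step 1: x_pred=-3.9880  r=7.1680  x^+=1.0869  v^+=-1.2080  a^+=0.2559
step 2: x_pred=-0.4289  r=-1.7311  x^+=-1.6545  v^+=-1.0346  a^+=0.0516
step 3: x_pred=-3.1388  r=5.1588  x^+=0.5136  v^+=-0.3380  a^+=0.6604
step 4: x_pred=0.7432  r=-0.7832  x^+=0.1887  v^+=0.5520  a^+=0.5680
step 5: x_pred=1.6417  r=1.0583  x^+=2.3910  v^+=1.5255  a^+=0.6929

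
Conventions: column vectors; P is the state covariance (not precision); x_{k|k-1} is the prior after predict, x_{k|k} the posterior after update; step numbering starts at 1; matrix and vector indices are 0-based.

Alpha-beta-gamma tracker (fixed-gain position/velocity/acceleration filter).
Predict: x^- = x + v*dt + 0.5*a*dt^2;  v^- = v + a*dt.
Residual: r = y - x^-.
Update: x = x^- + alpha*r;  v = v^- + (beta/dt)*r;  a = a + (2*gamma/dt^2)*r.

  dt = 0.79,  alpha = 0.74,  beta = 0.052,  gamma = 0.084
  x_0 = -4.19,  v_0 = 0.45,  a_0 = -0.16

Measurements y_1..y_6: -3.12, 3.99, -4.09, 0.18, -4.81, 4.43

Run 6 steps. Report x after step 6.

x_post = 2.6450

step 1: x_pred=-3.8844  r=0.7644  x^+=-3.3188  v^+=0.3739  a^+=0.0458
step 2: x_pred=-3.0091  r=6.9991  x^+=2.1702  v^+=0.8708  a^+=1.9298
step 3: x_pred=3.4604  r=-7.5504  x^+=-2.1269  v^+=1.8984  a^+=-0.1026
step 4: x_pred=-0.6592  r=0.8392  x^+=-0.0382  v^+=1.8725  a^+=0.1233
step 5: x_pred=1.4796  r=-6.2896  x^+=-3.1747  v^+=1.5559  a^+=-1.5698
step 6: x_pred=-2.4354  r=6.8654  x^+=2.6450  v^+=0.7677  a^+=0.2783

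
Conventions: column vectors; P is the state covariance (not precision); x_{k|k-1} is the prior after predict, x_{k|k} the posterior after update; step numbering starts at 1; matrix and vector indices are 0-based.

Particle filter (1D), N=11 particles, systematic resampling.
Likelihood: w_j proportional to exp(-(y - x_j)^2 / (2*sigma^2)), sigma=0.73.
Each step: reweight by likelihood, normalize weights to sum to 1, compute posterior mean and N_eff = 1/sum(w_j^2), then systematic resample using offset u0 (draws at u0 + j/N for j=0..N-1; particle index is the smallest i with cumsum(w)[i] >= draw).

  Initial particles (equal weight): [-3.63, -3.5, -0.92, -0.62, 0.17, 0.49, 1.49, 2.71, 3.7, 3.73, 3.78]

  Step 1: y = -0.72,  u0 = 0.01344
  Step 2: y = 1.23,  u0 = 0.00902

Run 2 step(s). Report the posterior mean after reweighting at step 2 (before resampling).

post_mean = 0.1747

step 1: w=[0.0001, 0.0003, 0.3575, 0.3677, 0.1765, 0.0940, 0.0038, 0.0000, 0.0000, 0.0000, 0.0000]  mean=-0.4766  Neff=3.2994  idx=[2, 2, 2, 2, 3, 3, 3, 3, 4, 4, 5]
step 2: w=[0.0087, 0.0087, 0.0087, 0.0087, 0.0267, 0.0267, 0.0267, 0.0267, 0.2310, 0.2310, 0.3965]  mean=0.1747  Neff=3.7442  idx=[1, 6, 8, 8, 9, 9, 9, 10, 10, 10, 10]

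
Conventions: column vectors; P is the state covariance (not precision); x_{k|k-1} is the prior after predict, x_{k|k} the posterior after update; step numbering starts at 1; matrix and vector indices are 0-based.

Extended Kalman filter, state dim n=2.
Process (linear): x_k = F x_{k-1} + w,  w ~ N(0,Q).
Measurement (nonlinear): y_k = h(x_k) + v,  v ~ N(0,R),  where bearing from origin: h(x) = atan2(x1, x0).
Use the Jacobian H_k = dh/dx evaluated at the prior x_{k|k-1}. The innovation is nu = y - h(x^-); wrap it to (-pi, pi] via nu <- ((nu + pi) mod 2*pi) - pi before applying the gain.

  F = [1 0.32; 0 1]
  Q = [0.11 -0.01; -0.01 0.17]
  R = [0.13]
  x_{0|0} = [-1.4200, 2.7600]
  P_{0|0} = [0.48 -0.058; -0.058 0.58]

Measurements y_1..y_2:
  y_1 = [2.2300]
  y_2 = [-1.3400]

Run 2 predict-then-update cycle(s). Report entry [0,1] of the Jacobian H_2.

step 1: x^-=[-0.5368, 2.7600]  P^-=[0.6123 0.1176; 0.1176 0.7500]  H_jac=[-0.3491 -0.0679]  S=[0.2137]  K=[-1.0378; -0.4305]  nu=[0.4671]  x^+=[-1.0216, 2.5589]  P^+=[0.3821 0.0221; 0.0221 0.7104]
step 2: x^-=[-0.2027, 2.5589]  P^-=[0.5791 0.2395; 0.2395 0.8804]  H_jac=[-0.3884 -0.0308]  S=[0.2239]  K=[-1.0373; -0.5364]  nu=[-2.9899]  x^+=[2.8988, 4.1626]  P^+=[0.3381 0.1149; 0.1149 0.8160]

H_jac[0,1] = -0.0308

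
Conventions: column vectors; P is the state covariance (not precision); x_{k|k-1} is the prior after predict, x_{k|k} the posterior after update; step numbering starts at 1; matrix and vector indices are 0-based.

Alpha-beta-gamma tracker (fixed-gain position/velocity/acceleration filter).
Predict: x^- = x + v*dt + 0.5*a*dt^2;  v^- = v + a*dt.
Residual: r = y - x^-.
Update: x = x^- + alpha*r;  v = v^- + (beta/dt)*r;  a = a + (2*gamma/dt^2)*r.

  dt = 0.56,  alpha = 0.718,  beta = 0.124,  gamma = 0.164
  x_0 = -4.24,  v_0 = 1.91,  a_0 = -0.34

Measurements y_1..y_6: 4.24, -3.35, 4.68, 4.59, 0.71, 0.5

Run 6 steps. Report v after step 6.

step 1: x_pred=-3.2237  r=7.4637  x^+=2.1352  v^+=3.3723  a^+=7.4664
step 2: x_pred=5.1944  r=-8.5444  x^+=-0.9405  v^+=5.6615  a^+=-1.4704
step 3: x_pred=1.9994  r=2.6806  x^+=3.9241  v^+=5.4317  a^+=1.3333
step 4: x_pred=7.1749  r=-2.5849  x^+=5.3189  v^+=5.6059  a^+=-1.3702
step 5: x_pred=8.2434  r=-7.5334  x^+=2.8344  v^+=3.1705  a^+=-9.2496
step 6: x_pred=3.1596  r=-2.6596  x^+=1.2500  v^+=-2.5982  a^+=-12.0313

v_post = -2.5982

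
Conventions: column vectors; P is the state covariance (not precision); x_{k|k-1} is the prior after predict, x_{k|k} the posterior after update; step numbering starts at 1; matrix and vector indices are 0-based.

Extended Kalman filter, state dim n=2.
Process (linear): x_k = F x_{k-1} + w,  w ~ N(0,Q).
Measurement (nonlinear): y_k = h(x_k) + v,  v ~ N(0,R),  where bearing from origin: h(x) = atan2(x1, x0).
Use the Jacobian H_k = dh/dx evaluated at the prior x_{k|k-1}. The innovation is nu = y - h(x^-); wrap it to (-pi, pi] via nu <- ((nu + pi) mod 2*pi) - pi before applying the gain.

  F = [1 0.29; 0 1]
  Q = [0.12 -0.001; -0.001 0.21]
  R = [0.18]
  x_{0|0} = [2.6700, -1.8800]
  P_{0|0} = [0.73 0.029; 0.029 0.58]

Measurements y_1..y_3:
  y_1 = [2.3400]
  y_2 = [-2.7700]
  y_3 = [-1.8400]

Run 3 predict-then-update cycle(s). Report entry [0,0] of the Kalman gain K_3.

K[0,0] = 0.6195

step 1: x^-=[2.1248, -1.8800]  P^-=[0.9156 0.1962; 0.1962 0.7900]  H_jac=[0.2336 0.2640]  S=[0.3092]  K=[0.8592; 0.8227]  nu=[3.0643]  x^+=[4.7575, 0.6410]  P^+=[0.6874 -0.0223; -0.0223 0.5807]
step 2: x^-=[4.9434, 0.6410]  P^-=[0.8433 0.1451; 0.1451 0.7907]  H_jac=[-0.0258 0.1989]  S=[0.2104]  K=[0.0338; 0.7300]  nu=[-2.8989]  x^+=[4.8455, -1.4753]  P^+=[0.8430 0.1399; 0.1399 0.6786]
step 3: x^-=[4.4176, -1.4753]  P^-=[1.1012 0.3357; 0.3357 0.8886]  H_jac=[0.0680 0.2037]  S=[0.2312]  K=[0.6195; 0.8813]  nu=[-1.5177]  x^+=[3.4774, -2.8128]  P^+=[1.0125 0.2094; 0.2094 0.7090]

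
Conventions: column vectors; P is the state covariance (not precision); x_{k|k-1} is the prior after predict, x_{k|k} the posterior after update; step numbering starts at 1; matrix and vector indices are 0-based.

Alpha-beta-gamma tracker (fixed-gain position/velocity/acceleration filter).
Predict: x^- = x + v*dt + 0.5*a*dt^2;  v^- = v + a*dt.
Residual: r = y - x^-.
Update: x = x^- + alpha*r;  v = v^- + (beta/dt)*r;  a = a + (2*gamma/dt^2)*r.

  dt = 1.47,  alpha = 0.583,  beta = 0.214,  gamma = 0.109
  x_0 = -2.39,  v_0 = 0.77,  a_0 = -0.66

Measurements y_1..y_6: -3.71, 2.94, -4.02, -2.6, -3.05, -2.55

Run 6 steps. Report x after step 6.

step 1: x_pred=-1.9712  r=-1.7388  x^+=-2.9849  v^+=-0.4533  a^+=-0.8354
step 2: x_pred=-4.5539  r=7.4939  x^+=-0.1850  v^+=-0.5904  a^+=-0.0794
step 3: x_pred=-1.1387  r=-2.8813  x^+=-2.8185  v^+=-1.1266  a^+=-0.3701
step 4: x_pred=-4.8745  r=2.2745  x^+=-3.5485  v^+=-1.3395  a^+=-0.1406
step 5: x_pred=-5.6695  r=2.6195  x^+=-4.1423  v^+=-1.1649  a^+=0.1236
step 6: x_pred=-5.7211  r=3.1711  x^+=-3.8723  v^+=-0.5215  a^+=0.4436

x_post = -3.8723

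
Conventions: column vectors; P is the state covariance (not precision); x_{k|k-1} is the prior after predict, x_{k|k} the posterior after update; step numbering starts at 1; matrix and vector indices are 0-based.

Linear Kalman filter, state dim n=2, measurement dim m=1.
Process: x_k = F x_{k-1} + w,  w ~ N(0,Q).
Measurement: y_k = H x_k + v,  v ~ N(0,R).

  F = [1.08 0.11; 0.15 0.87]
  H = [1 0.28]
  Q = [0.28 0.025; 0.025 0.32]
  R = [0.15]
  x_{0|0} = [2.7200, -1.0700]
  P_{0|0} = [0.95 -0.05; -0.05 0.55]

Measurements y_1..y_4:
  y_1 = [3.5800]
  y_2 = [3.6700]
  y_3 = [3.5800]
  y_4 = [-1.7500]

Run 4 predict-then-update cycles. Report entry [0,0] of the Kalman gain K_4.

K[0,0] = 0.6647

step 1: x^-=[2.8199, -0.5229]  P^-=[1.3829 0.1837; 0.1837 0.7446]  S=[1.6941]  K=[0.8466; 0.2315]  nu=[0.9065]  x^+=[3.5874, -0.3130]  P^+=[0.1685 -0.1483; -0.1483 0.6538]
step 2: x^-=[3.8399, 0.2658]  P^-=[0.4492 -0.0270; -0.0270 0.7799]  S=[0.6453]  K=[0.6845; 0.2967]  nu=[-0.2444]  x^+=[3.6727, 0.1933]  P^+=[0.1469 -0.1580; -0.1580 0.7232]
step 3: x^-=[3.9878, 0.7191]  P^-=[0.4226 -0.0330; -0.0330 0.8294]  S=[0.6191]  K=[0.6676; 0.3218]  nu=[-0.6091]  x^+=[3.5811, 0.5231]  P^+=[0.1466 -0.1660; -0.1660 0.7653]
step 4: x^-=[3.9251, 0.9922]  P^-=[0.4208 -0.0367; -0.0367 0.8592]  S=[0.6176]  K=[0.6647; 0.3300]  nu=[-5.9530]  x^+=[-0.0319, -0.9725]  P^+=[0.1479 -0.1722; -0.1722 0.7920]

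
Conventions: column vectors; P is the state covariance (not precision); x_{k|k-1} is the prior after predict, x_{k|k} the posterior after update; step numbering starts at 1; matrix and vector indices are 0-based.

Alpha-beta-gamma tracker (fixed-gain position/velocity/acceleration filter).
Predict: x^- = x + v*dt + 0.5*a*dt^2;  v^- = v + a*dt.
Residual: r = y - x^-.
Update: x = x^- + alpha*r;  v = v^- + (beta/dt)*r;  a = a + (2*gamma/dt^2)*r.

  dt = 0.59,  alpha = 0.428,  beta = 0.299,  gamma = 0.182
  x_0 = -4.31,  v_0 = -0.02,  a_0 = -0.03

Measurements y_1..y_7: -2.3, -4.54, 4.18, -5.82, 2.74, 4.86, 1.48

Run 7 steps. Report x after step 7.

step 1: x_pred=-4.3270  r=2.0270  x^+=-3.4595  v^+=0.9896  a^+=2.0896
step 2: x_pred=-2.5119  r=-2.0281  x^+=-3.3799  v^+=1.1946  a^+=-0.0311
step 3: x_pred=-2.6805  r=6.8605  x^+=0.2558  v^+=4.6531  a^+=7.1428
step 4: x_pred=4.2443  r=-10.0643  x^+=-0.0632  v^+=3.7669  a^+=-3.3812
step 5: x_pred=1.5708  r=1.1692  x^+=2.0712  v^+=2.3646  a^+=-2.1586
step 6: x_pred=3.0906  r=1.7694  x^+=3.8479  v^+=1.9877  a^+=-0.3083
step 7: x_pred=4.9670  r=-3.4870  x^+=3.4746  v^+=0.0387  a^+=-3.9546

x_post = 3.4746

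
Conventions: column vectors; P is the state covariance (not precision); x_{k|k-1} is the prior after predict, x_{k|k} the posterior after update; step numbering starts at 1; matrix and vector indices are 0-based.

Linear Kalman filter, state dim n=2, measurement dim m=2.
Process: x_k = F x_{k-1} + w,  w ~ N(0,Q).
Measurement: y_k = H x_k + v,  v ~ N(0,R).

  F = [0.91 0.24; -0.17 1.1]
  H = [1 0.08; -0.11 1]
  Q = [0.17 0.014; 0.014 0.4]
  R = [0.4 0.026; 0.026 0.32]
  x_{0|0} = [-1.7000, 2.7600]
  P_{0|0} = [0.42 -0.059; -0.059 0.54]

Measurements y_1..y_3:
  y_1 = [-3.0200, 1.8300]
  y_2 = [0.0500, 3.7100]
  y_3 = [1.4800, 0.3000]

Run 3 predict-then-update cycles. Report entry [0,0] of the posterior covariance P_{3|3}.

step 1: x^-=[-0.8846, 3.3250]  P^-=[0.5231 0.0349; 0.0349 1.0876]  S=[0.9357 0.0901; 0.0901 1.4062]  K=[0.5671 -0.0524; 0.0565 0.7671]  nu=[-2.4014, -1.5923]  x^+=[-2.1630, 1.9680]  P^+=[0.2237 0.0226; 0.0226 0.2494]
step 2: x^-=[-1.4960, 2.5325]  P^-=[0.3795 0.0669; 0.0669 0.6998]  S=[0.7946 0.1066; 0.1066 1.0097]  K=[0.4878 -0.0266; 0.0636 0.6791]  nu=[1.3434, 1.0129]  x^+=[-0.8676, 3.3058]  P^+=[0.1924 0.0254; 0.0254 0.2218]
step 3: x^-=[0.0039, 3.7839]  P^-=[0.3532 0.0671; 0.0671 0.6644]  S=[0.7682 0.1068; 0.1068 0.9739]  K=[0.4699 -0.0225; 0.0637 0.6676]  nu=[1.1734, -3.4835]  x^+=[0.6337, 1.5330]  P^+=[0.1853 0.0254; 0.0254 0.2181]

P_post[0,0] = 0.1853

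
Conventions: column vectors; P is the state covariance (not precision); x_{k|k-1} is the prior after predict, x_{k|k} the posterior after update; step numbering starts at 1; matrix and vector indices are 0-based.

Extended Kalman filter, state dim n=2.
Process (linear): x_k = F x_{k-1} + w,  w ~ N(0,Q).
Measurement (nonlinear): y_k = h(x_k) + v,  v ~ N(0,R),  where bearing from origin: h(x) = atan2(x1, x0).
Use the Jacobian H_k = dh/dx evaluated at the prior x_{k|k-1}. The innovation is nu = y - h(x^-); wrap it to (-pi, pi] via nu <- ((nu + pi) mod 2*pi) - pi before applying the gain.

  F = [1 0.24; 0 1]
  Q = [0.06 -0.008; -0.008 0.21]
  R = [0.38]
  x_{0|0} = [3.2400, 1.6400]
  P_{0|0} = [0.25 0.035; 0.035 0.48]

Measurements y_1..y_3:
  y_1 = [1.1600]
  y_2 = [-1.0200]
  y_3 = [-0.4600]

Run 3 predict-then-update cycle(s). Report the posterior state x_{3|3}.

x_post = [4.2902, 1.0497]

step 1: x^-=[3.6336, 1.6400]  P^-=[0.3544 0.1422; 0.1422 0.6900]  H_jac=[-0.1032 0.2286]  S=[0.4131]  K=[-0.0098; 0.3463]  nu=[0.7360]  x^+=[3.6264, 1.8949]  P^+=[0.3544 0.1436; 0.1436 0.6404]
step 2: x^-=[4.0811, 1.8949]  P^-=[0.5202 0.2893; 0.2893 0.8504]  H_jac=[-0.0936 0.2016]  S=[0.4082]  K=[0.0236; 0.3536]  nu=[-1.4547]  x^+=[4.0468, 1.3805]  P^+=[0.5200 0.2859; 0.2859 0.7994]
step 3: x^-=[4.3781, 1.3805]  P^-=[0.7633 0.4698; 0.4698 1.0094]  H_jac=[-0.0655 0.2078]  S=[0.4141]  K=[0.1149; 0.4321]  nu=[-0.7654]  x^+=[4.2902, 1.0497]  P^+=[0.7578 0.4492; 0.4492 0.9321]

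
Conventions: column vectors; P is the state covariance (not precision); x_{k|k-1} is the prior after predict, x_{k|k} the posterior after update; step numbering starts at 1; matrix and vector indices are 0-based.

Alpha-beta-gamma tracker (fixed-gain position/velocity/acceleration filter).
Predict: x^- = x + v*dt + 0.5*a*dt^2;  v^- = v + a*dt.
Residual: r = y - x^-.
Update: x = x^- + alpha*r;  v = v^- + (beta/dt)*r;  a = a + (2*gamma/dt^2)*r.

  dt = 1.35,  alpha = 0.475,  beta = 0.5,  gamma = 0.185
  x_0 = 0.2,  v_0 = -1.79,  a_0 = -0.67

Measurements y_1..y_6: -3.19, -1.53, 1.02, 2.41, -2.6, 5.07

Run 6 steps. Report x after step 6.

step 1: x_pred=-2.8270  r=-0.3630  x^+=-2.9994  v^+=-2.8289  a^+=-0.7437
step 2: x_pred=-7.4962  r=5.9662  x^+=-4.6622  v^+=-1.6232  a^+=0.4676
step 3: x_pred=-6.4275  r=7.4475  x^+=-2.8899  v^+=1.7663  a^+=1.9795
step 4: x_pred=1.2984  r=1.1116  x^+=1.8264  v^+=4.8504  a^+=2.2052
step 5: x_pred=10.3839  r=-12.9839  x^+=4.2166  v^+=3.0185  a^+=-0.4308
step 6: x_pred=7.8991  r=-2.8291  x^+=6.5553  v^+=1.3892  a^+=-1.0051

x_post = 6.5553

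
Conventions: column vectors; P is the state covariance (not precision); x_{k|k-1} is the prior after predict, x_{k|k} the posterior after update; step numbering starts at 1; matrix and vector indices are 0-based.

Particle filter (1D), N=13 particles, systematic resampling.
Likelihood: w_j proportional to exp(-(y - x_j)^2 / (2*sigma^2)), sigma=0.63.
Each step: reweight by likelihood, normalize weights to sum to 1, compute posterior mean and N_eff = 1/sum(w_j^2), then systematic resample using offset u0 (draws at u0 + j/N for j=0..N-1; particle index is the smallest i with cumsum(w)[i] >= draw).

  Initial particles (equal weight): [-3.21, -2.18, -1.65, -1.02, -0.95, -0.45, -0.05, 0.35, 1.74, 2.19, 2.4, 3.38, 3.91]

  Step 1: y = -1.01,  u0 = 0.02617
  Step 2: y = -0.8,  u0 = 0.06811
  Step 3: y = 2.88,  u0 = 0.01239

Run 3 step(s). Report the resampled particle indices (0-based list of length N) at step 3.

step 1: w=[0.0006, 0.0462, 0.1548, 0.2592, 0.2581, 0.1747, 0.0812, 0.0252, 0.0000, 0.0000, 0.0000, 0.0000, 0.0000]  mean=-0.9414  Neff=5.0596  idx=[1, 2, 2, 3, 3, 3, 4, 4, 4, 4, 5, 5, 6]
step 2: w=[0.0093, 0.0410, 0.0410, 0.0959, 0.0959, 0.0959, 0.0991, 0.0991, 0.0991, 0.0991, 0.0873, 0.0873, 0.0502]  mean=-0.9064  Neff=11.3569  idx=[2, 3, 4, 5, 5, 6, 7, 8, 9, 9, 10, 11, 12]
step 3: w=[0.0000, 0.0002, 0.0002, 0.0002, 0.0002, 0.0004, 0.0004, 0.0004, 0.0004, 0.0004, 0.0392, 0.0392, 0.9186]  mean=-0.0841  Neff=1.1808  idx=[10, 12, 12, 12, 12, 12, 12, 12, 12, 12, 12, 12, 12]

resampled_idx = [10, 12, 12, 12, 12, 12, 12, 12, 12, 12, 12, 12, 12]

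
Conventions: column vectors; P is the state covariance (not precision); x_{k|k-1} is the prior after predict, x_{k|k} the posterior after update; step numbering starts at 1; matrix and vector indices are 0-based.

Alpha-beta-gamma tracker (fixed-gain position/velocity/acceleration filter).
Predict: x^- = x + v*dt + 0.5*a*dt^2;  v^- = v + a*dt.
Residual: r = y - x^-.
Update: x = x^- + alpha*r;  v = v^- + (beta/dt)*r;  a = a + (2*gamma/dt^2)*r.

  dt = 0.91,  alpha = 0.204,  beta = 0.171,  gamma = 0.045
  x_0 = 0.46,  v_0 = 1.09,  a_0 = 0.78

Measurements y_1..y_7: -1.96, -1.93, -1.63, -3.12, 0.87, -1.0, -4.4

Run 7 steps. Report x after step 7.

step 1: x_pred=1.7749  r=-3.7349  x^+=1.0129  v^+=1.0980  a^+=0.3741
step 2: x_pred=2.1670  r=-4.0970  x^+=1.3312  v^+=0.6685  a^+=-0.0712
step 3: x_pred=1.9101  r=-3.5401  x^+=1.1879  v^+=-0.0615  a^+=-0.4559
step 4: x_pred=0.9432  r=-4.0632  x^+=0.1143  v^+=-1.2399  a^+=-0.8975
step 5: x_pred=-1.3856  r=2.2556  x^+=-0.9255  v^+=-1.6328  a^+=-0.6524
step 6: x_pred=-2.6814  r=1.6814  x^+=-2.3384  v^+=-1.9105  a^+=-0.4696
step 7: x_pred=-4.2714  r=-0.1286  x^+=-4.2977  v^+=-2.3620  a^+=-0.4836

x_post = -4.2977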